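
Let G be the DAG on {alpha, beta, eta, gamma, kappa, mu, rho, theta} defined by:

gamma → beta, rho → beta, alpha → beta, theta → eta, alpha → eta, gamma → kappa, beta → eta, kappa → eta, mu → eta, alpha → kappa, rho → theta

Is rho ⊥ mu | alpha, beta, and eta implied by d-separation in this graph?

Enumerating the 6 paths from rho to mu and testing each for blocking by {alpha, beta, eta}:
Path 1: rho → theta → eta ← mu
  theta is a chain and theta is not conditioned on; eta is a collider and eta is conditioned on, which opens it — no node blocks this path, so it is active.
Path 2: rho → beta ← alpha → kappa → eta ← mu
  alpha is a fork here and alpha is conditioned on, so the path is blocked at alpha.
Path 3: rho → beta ← alpha → eta ← mu
  alpha is a fork here and alpha is conditioned on, so the path is blocked at alpha.
Path 4: rho → beta → eta ← mu
  beta is a chain here and beta is conditioned on, so the path is blocked at beta.
Path 5: rho → beta ← gamma → kappa ← alpha → eta ← mu
  alpha is a fork here and alpha is conditioned on, so the path is blocked at alpha.
Path 6: rho → beta ← gamma → kappa → eta ← mu
  beta is a collider and beta is conditioned on, which opens it; gamma is a fork and gamma is not conditioned on; kappa is a chain and kappa is not conditioned on; eta is a collider and eta is conditioned on, which opens it — no node blocks this path, so it is active.
At least one path is unblocked, so d-separation fails.

No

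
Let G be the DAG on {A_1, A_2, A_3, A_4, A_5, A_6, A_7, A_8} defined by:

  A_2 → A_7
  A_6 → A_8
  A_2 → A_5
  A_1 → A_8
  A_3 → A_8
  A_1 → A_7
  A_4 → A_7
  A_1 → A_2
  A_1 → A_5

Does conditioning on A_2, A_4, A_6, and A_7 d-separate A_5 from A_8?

No

We examine all 3 paths between A_5 and A_8:
  1. A_5 ← A_1 → A_8 — A_1:fork[open] ⇒ active
  2. A_5 ← A_2 ← A_1 → A_8 — A_2:chain[blocks]; A_1:fork[open] ⇒ blocked
  3. A_5 ← A_2 → A_7 ← A_1 → A_8 — A_2:fork[blocks]; A_7:collider[open]; A_1:fork[open] ⇒ blocked
At least one path is unblocked, so d-separation fails.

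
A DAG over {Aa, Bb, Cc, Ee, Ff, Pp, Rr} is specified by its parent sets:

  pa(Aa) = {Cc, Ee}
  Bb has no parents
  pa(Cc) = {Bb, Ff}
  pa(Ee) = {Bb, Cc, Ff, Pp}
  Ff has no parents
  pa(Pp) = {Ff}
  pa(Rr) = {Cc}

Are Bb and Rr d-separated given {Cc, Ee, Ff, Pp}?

Yes — Bb and Rr are d-separated given {Cc, Ee, Ff, Pp}.

We examine all 5 paths between Bb and Rr:
Path 1: Bb → Cc → Rr
  Cc is a chain here and Cc is conditioned on, so the path is blocked at Cc.
Path 2: Bb → Ee → Aa ← Cc → Rr
  Ee is a chain here and Ee is conditioned on, so the path is blocked at Ee.
Path 3: Bb → Ee ← Cc → Rr
  Cc is a fork here and Cc is conditioned on, so the path is blocked at Cc.
Path 4: Bb → Ee ← Ff → Cc → Rr
  Ff is a fork here and Ff is conditioned on, so the path is blocked at Ff.
Path 5: Bb → Ee ← Pp ← Ff → Cc → Rr
  Pp is a chain here and Pp is conditioned on, so the path is blocked at Pp.
Every path is blocked, so Bb and Rr are d-separated given {Cc, Ee, Ff, Pp}.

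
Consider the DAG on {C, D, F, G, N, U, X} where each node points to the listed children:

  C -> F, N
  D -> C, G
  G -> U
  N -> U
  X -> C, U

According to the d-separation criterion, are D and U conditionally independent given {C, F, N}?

No

Enumerating the 3 paths from D to U and testing each for blocking by {C, F, N}:
Path 1: D → G → U
  G is a chain and G is not conditioned on — no node blocks this path, so it is active.
Path 2: D → C ← X → U
  C is a collider and C is conditioned on, which opens it; X is a fork and X is not conditioned on — no node blocks this path, so it is active.
Path 3: D → C → N → U
  C is a chain here and C is conditioned on, so the path is blocked at C.
Because an active path exists, D and U are not d-separated.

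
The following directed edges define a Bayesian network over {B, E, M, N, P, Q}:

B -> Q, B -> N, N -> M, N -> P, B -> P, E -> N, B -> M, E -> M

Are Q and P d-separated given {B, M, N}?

Yes

There are 4 undirected paths between Q and P; checking each against the conditioning set {B, M, N}:
  1. Q ← B → M ← E → N → P — B:fork[blocks]; M:collider[open]; E:fork[open]; N:chain[blocks] ⇒ blocked
  2. Q ← B → M ← N → P — B:fork[blocks]; M:collider[open]; N:fork[blocks] ⇒ blocked
  3. Q ← B → N → P — B:fork[blocks]; N:chain[blocks] ⇒ blocked
  4. Q ← B → P — B:fork[blocks] ⇒ blocked
Since every path is blocked, d-separation holds.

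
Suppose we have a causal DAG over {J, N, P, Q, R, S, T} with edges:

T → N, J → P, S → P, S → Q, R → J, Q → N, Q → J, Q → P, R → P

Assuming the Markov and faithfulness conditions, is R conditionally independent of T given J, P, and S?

Enumerating the 6 paths from R to T and testing each for blocking by {J, P, S}:
  1. R → P ← Q → N ← T — P:collider[open]; Q:fork[open]; N:collider[blocks] ⇒ blocked
  2. R → P ← S → Q → N ← T — P:collider[open]; S:fork[blocks]; Q:chain[open]; N:collider[blocks] ⇒ blocked
  3. R → P ← J ← Q → N ← T — P:collider[open]; J:chain[blocks]; Q:fork[open]; N:collider[blocks] ⇒ blocked
  4. R → J → P ← Q → N ← T — J:chain[blocks]; P:collider[open]; Q:fork[open]; N:collider[blocks] ⇒ blocked
  5. R → J → P ← S → Q → N ← T — J:chain[blocks]; P:collider[open]; S:fork[blocks]; Q:chain[open]; N:collider[blocks] ⇒ blocked
  6. R → J ← Q → N ← T — J:collider[open]; Q:fork[open]; N:collider[blocks] ⇒ blocked
Since every path is blocked, d-separation holds.

Yes — R and T are d-separated given {J, P, S}.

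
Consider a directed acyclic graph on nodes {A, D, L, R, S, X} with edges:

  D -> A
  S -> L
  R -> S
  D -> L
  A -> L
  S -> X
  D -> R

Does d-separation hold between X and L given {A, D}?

No

Enumerating the 3 paths from X to L and testing each for blocking by {A, D}:
  1. X ← S → L — S:fork[open] ⇒ active
  2. X ← S ← R ← D → L — S:chain[open]; R:chain[open]; D:fork[blocks] ⇒ blocked
  3. X ← S ← R ← D → A → L — S:chain[open]; R:chain[open]; D:fork[blocks]; A:chain[blocks] ⇒ blocked
At least one path is unblocked, so d-separation fails.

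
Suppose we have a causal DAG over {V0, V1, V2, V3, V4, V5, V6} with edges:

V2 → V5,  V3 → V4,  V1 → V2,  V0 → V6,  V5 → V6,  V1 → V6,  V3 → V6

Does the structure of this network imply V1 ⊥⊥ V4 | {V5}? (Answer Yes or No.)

We examine all 2 paths between V1 and V4:
  1. V1 → V2 → V5 → V6 ← V3 → V4 — V2:chain[open]; V5:chain[blocks]; V6:collider[blocks]; V3:fork[open] ⇒ blocked
  2. V1 → V6 ← V3 → V4 — V6:collider[blocks]; V3:fork[open] ⇒ blocked
Every path is blocked, so V1 and V4 are d-separated given {V5}.

Yes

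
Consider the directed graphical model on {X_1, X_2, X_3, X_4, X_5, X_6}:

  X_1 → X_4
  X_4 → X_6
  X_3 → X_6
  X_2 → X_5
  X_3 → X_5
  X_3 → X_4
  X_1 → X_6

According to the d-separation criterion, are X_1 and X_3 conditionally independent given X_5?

Yes

Enumerating the 4 paths from X_1 to X_3 and testing each for blocking by {X_5}:
Path 1: X_1 → X_6 ← X_3
  X_6 is a collider here and neither X_6 nor any of its descendants is conditioned on, so the collider stays closed — the path is blocked at X_6.
Path 2: X_1 → X_6 ← X_4 ← X_3
  X_6 is a collider here and neither X_6 nor any of its descendants is conditioned on, so the collider stays closed — the path is blocked at X_6.
Path 3: X_1 → X_4 ← X_3
  X_4 is a collider here and neither X_4 nor any of its descendants is conditioned on, so the collider stays closed — the path is blocked at X_4.
Path 4: X_1 → X_4 → X_6 ← X_3
  X_6 is a collider here and neither X_6 nor any of its descendants is conditioned on, so the collider stays closed — the path is blocked at X_6.
All paths are blocked; X_1 ⊥ X_3 | {X_5} holds.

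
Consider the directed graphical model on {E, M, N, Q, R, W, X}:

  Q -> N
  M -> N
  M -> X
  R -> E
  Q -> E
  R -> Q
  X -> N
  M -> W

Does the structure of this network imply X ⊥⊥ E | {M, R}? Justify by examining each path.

Yes

There are 4 undirected paths between X and E; checking each against the conditioning set {M, R}:
Path 1: X ← M → N ← Q ← R → E
  M is a fork here and M is conditioned on, so the path is blocked at M.
Path 2: X ← M → N ← Q → E
  M is a fork here and M is conditioned on, so the path is blocked at M.
Path 3: X → N ← Q ← R → E
  N is a collider here and neither N nor any of its descendants is conditioned on, so the collider stays closed — the path is blocked at N.
Path 4: X → N ← Q → E
  N is a collider here and neither N nor any of its descendants is conditioned on, so the collider stays closed — the path is blocked at N.
Every path is blocked, so X and E are d-separated given {M, R}.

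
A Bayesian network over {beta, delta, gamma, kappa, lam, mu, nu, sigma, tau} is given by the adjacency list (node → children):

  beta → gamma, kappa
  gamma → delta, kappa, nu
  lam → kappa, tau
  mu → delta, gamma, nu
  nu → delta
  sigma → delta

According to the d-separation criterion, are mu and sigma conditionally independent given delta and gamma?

No

5 paths connect mu and sigma; each must be blocked for d-separation to hold:
Path 1: mu → nu → delta ← sigma
  nu is a chain and nu is not conditioned on; delta is a collider and delta is conditioned on, which opens it — no node blocks this path, so it is active.
Path 2: mu → nu ← gamma → delta ← sigma
  gamma is a fork here and gamma is conditioned on, so the path is blocked at gamma.
Path 3: mu → delta ← sigma
  delta is a collider and delta is conditioned on, which opens it — no node blocks this path, so it is active.
Path 4: mu → gamma → nu → delta ← sigma
  gamma is a chain here and gamma is conditioned on, so the path is blocked at gamma.
Path 5: mu → gamma → delta ← sigma
  gamma is a chain here and gamma is conditioned on, so the path is blocked at gamma.
At least one path is unblocked, so d-separation fails.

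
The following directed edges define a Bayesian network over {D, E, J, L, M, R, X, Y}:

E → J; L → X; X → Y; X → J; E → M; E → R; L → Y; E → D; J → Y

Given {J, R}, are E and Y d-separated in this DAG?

Enumerating the 3 paths from E to Y and testing each for blocking by {J, R}:
Path 1: E → J ← X → Y
  J is a collider and J is conditioned on, which opens it; X is a fork and X is not conditioned on — no node blocks this path, so it is active.
Path 2: E → J ← X ← L → Y
  J is a collider and J is conditioned on, which opens it; X is a chain and X is not conditioned on; L is a fork and L is not conditioned on — no node blocks this path, so it is active.
Path 3: E → J → Y
  J is a chain here and J is conditioned on, so the path is blocked at J.
Because an active path exists, E and Y are not d-separated.

No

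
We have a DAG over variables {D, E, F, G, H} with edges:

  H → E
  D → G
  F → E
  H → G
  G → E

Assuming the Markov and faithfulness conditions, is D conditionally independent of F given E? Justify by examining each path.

We examine all 2 paths between D and F:
Path 1: D → G → E ← F
  G is a chain and G is not conditioned on; E is a collider and E is conditioned on, which opens it — no node blocks this path, so it is active.
Path 2: D → G ← H → E ← F
  G is a collider and its descendant E is conditioned on, which opens it; H is a fork and H is not conditioned on; E is a collider and E is conditioned on, which opens it — no node blocks this path, so it is active.
Since the path D → G → E ← F is active, D and F are not d-separated given {E}.

No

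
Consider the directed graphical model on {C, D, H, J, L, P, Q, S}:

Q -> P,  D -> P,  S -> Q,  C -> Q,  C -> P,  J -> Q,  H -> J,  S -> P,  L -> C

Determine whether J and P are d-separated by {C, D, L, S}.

3 paths connect J and P; each must be blocked for d-separation to hold:
Path 1: J → Q ← S → P
  Q is a collider here and neither Q nor any of its descendants is conditioned on, so the collider stays closed — the path is blocked at Q.
Path 2: J → Q ← C → P
  Q is a collider here and neither Q nor any of its descendants is conditioned on, so the collider stays closed — the path is blocked at Q.
Path 3: J → Q → P
  Q is a chain and Q is not conditioned on — no node blocks this path, so it is active.
Since the path J → Q → P is active, J and P are not d-separated given {C, D, L, S}.

No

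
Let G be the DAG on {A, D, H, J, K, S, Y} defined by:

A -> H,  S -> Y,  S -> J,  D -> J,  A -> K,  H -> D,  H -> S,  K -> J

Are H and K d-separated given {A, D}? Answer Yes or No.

Yes

3 paths connect H and K; each must be blocked for d-separation to hold:
Path 1: H ← A → K
  A is a fork here and A is conditioned on, so the path is blocked at A.
Path 2: H → D → J ← K
  D is a chain here and D is conditioned on, so the path is blocked at D.
Path 3: H → S → J ← K
  J is a collider here and neither J nor any of its descendants is conditioned on, so the collider stays closed — the path is blocked at J.
Since every path is blocked, d-separation holds.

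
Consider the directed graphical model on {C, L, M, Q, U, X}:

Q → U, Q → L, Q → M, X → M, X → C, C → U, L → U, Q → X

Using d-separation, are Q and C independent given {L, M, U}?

We examine all 4 paths between Q and C:
  1. Q → M ← X → C — M:collider[open]; X:fork[open] ⇒ active
  2. Q → X → C — X:chain[open] ⇒ active
  3. Q → U ← C — U:collider[open] ⇒ active
  4. Q → L → U ← C — L:chain[blocks]; U:collider[open] ⇒ blocked
Because an active path exists, Q and C are not d-separated.

No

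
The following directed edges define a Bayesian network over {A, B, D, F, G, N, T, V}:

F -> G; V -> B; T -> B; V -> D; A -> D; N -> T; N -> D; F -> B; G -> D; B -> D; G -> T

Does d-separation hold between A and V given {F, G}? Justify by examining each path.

We examine all 6 paths between A and V:
Path 1: A → D ← N → T ← G ← F → B ← V
  D is a collider here and neither D nor any of its descendants is conditioned on, so the collider stays closed — the path is blocked at D.
Path 2: A → D ← N → T → B ← V
  D is a collider here and neither D nor any of its descendants is conditioned on, so the collider stays closed — the path is blocked at D.
Path 3: A → D ← V
  D is a collider here and neither D nor any of its descendants is conditioned on, so the collider stays closed — the path is blocked at D.
Path 4: A → D ← G ← F → B ← V
  D is a collider here and neither D nor any of its descendants is conditioned on, so the collider stays closed — the path is blocked at D.
Path 5: A → D ← G → T → B ← V
  D is a collider here and neither D nor any of its descendants is conditioned on, so the collider stays closed — the path is blocked at D.
Path 6: A → D ← B ← V
  D is a collider here and neither D nor any of its descendants is conditioned on, so the collider stays closed — the path is blocked at D.
All paths are blocked; A ⊥ V | {F, G} holds.

Yes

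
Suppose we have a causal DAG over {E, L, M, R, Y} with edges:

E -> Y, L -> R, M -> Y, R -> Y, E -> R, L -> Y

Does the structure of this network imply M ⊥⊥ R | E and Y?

There are 3 undirected paths between M and R; checking each against the conditioning set {E, Y}:
  1. M → Y ← R — Y:collider[open] ⇒ active
  2. M → Y ← E → R — Y:collider[open]; E:fork[blocks] ⇒ blocked
  3. M → Y ← L → R — Y:collider[open]; L:fork[open] ⇒ active
At least one path is unblocked, so d-separation fails.

No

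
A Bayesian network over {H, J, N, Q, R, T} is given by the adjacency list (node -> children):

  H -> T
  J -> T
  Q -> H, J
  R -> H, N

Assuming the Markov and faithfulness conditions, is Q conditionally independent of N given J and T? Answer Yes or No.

No

2 paths connect Q and N; each must be blocked for d-separation to hold:
Path 1: Q → H ← R → N
  H is a collider and its descendant T is conditioned on, which opens it; R is a fork and R is not conditioned on — no node blocks this path, so it is active.
Path 2: Q → J → T ← H ← R → N
  J is a chain here and J is conditioned on, so the path is blocked at J.
Because an active path exists, Q and N are not d-separated.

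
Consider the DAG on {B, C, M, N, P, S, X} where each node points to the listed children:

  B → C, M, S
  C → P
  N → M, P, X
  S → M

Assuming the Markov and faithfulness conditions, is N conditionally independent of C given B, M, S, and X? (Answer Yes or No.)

Yes — N and C are d-separated given {B, M, S, X}.

We examine all 3 paths between N and C:
Path 1: N → M ← S ← B → C
  S is a chain here and S is conditioned on, so the path is blocked at S.
Path 2: N → M ← B → C
  B is a fork here and B is conditioned on, so the path is blocked at B.
Path 3: N → P ← C
  P is a collider here and neither P nor any of its descendants is conditioned on, so the collider stays closed — the path is blocked at P.
Since every path is blocked, d-separation holds.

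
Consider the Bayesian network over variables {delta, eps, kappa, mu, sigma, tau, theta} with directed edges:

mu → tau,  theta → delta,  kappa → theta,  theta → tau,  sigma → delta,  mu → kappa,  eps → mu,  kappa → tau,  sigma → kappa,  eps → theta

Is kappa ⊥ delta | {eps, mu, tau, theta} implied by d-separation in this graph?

No — kappa and delta are not d-separated given {eps, mu, tau, theta}.

We examine all 6 paths between kappa and delta:
Path 1: kappa ← sigma → delta
  sigma is a fork and sigma is not conditioned on — no node blocks this path, so it is active.
Path 2: kappa → theta → delta
  theta is a chain here and theta is conditioned on, so the path is blocked at theta.
Path 3: kappa ← mu ← eps → theta → delta
  mu is a chain here and mu is conditioned on, so the path is blocked at mu.
Path 4: kappa ← mu → tau ← theta → delta
  mu is a fork here and mu is conditioned on, so the path is blocked at mu.
Path 5: kappa → tau ← theta → delta
  theta is a fork here and theta is conditioned on, so the path is blocked at theta.
Path 6: kappa → tau ← mu ← eps → theta → delta
  mu is a chain here and mu is conditioned on, so the path is blocked at mu.
At least one path is unblocked, so d-separation fails.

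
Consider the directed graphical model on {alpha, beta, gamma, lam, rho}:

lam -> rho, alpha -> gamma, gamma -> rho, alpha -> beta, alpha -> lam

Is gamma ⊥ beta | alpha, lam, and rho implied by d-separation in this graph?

2 paths connect gamma and beta; each must be blocked for d-separation to hold:
  1. gamma ← alpha → beta — alpha:fork[blocks] ⇒ blocked
  2. gamma → rho ← lam ← alpha → beta — rho:collider[open]; lam:chain[blocks]; alpha:fork[blocks] ⇒ blocked
Every path is blocked, so gamma and beta are d-separated given {alpha, lam, rho}.

Yes — gamma and beta are d-separated given {alpha, lam, rho}.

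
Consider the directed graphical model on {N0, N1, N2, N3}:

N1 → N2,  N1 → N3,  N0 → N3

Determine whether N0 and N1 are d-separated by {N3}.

No

The only undirected path from N0 to N1 is:
Path 1: N0 → N3 ← N1
  N3 is a collider and N3 is conditioned on, which opens it — no node blocks this path, so it is active.
Because an active path exists, N0 and N1 are not d-separated.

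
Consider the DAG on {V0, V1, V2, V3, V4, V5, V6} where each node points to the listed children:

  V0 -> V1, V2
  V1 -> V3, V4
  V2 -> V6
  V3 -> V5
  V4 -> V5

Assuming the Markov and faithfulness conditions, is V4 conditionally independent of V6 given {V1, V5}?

Enumerating the 2 paths from V4 to V6 and testing each for blocking by {V1, V5}:
  1. V4 ← V1 ← V0 → V2 → V6 — V1:chain[blocks]; V0:fork[open]; V2:chain[open] ⇒ blocked
  2. V4 → V5 ← V3 ← V1 ← V0 → V2 → V6 — V5:collider[open]; V3:chain[open]; V1:chain[blocks]; V0:fork[open]; V2:chain[open] ⇒ blocked
Every path is blocked, so V4 and V6 are d-separated given {V1, V5}.

Yes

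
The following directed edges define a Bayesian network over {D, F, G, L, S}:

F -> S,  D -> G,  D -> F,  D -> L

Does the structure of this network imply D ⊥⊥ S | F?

The only undirected path from D to S is:
Path 1: D → F → S
  F is a chain here and F is conditioned on, so the path is blocked at F.
All paths are blocked; D ⊥ S | {F} holds.

Yes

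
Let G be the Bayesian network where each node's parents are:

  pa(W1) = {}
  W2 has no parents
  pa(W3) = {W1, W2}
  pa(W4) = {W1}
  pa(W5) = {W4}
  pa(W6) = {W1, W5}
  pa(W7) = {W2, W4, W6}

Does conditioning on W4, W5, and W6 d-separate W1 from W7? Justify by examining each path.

Yes

There are 5 undirected paths between W1 and W7; checking each against the conditioning set {W4, W5, W6}:
  1. W1 → W4 → W5 → W6 → W7 — W4:chain[blocks]; W5:chain[blocks]; W6:chain[blocks] ⇒ blocked
  2. W1 → W4 → W7 — W4:chain[blocks] ⇒ blocked
  3. W1 → W6 ← W5 ← W4 → W7 — W6:collider[open]; W5:chain[blocks]; W4:fork[blocks] ⇒ blocked
  4. W1 → W6 → W7 — W6:chain[blocks] ⇒ blocked
  5. W1 → W3 ← W2 → W7 — W3:collider[blocks]; W2:fork[open] ⇒ blocked
All paths are blocked; W1 ⊥ W7 | {W4, W5, W6} holds.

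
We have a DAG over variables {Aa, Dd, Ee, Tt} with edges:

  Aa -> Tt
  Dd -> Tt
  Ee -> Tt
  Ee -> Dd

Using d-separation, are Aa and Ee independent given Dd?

We examine all 2 paths between Aa and Ee:
Path 1: Aa → Tt ← Dd ← Ee
  Tt is a collider here and neither Tt nor any of its descendants is conditioned on, so the collider stays closed — the path is blocked at Tt.
Path 2: Aa → Tt ← Ee
  Tt is a collider here and neither Tt nor any of its descendants is conditioned on, so the collider stays closed — the path is blocked at Tt.
Every path is blocked, so Aa and Ee are d-separated given {Dd}.

Yes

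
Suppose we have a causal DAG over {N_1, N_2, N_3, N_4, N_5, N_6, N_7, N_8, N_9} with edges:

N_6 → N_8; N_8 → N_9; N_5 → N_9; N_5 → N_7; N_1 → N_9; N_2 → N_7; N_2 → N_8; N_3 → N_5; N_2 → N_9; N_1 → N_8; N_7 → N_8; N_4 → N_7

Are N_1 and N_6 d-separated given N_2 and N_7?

Yes

6 paths connect N_1 and N_6; each must be blocked for d-separation to hold:
Path 1: N_1 → N_9 ← N_5 → N_7 → N_8 ← N_6
  N_9 is a collider here and neither N_9 nor any of its descendants is conditioned on, so the collider stays closed — the path is blocked at N_9.
Path 2: N_1 → N_9 ← N_5 → N_7 ← N_2 → N_8 ← N_6
  N_9 is a collider here and neither N_9 nor any of its descendants is conditioned on, so the collider stays closed — the path is blocked at N_9.
Path 3: N_1 → N_9 ← N_8 ← N_6
  N_9 is a collider here and neither N_9 nor any of its descendants is conditioned on, so the collider stays closed — the path is blocked at N_9.
Path 4: N_1 → N_9 ← N_2 → N_7 → N_8 ← N_6
  N_9 is a collider here and neither N_9 nor any of its descendants is conditioned on, so the collider stays closed — the path is blocked at N_9.
Path 5: N_1 → N_9 ← N_2 → N_8 ← N_6
  N_9 is a collider here and neither N_9 nor any of its descendants is conditioned on, so the collider stays closed — the path is blocked at N_9.
Path 6: N_1 → N_8 ← N_6
  N_8 is a collider here and neither N_8 nor any of its descendants is conditioned on, so the collider stays closed — the path is blocked at N_8.
Every path is blocked, so N_1 and N_6 are d-separated given {N_2, N_7}.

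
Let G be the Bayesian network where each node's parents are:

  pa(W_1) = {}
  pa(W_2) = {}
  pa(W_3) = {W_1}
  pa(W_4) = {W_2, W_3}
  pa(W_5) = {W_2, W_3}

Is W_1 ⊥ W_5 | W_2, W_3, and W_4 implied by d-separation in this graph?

Yes

2 paths connect W_1 and W_5; each must be blocked for d-separation to hold:
Path 1: W_1 → W_3 → W_5
  W_3 is a chain here and W_3 is conditioned on, so the path is blocked at W_3.
Path 2: W_1 → W_3 → W_4 ← W_2 → W_5
  W_3 is a chain here and W_3 is conditioned on, so the path is blocked at W_3.
Every path is blocked, so W_1 and W_5 are d-separated given {W_2, W_3, W_4}.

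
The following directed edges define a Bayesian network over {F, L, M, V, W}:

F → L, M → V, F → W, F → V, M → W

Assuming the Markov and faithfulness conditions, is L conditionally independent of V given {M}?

No — L and V are not d-separated given {M}.

There are 2 undirected paths between L and V; checking each against the conditioning set {M}:
Path 1: L ← F → V
  F is a fork and F is not conditioned on — no node blocks this path, so it is active.
Path 2: L ← F → W ← M → V
  W is a collider here and neither W nor any of its descendants is conditioned on, so the collider stays closed — the path is blocked at W.
Since the path L ← F → V is active, L and V are not d-separated given {M}.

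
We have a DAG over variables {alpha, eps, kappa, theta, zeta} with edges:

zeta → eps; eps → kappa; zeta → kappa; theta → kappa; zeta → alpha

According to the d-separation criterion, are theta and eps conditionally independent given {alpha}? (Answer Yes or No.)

There are 2 undirected paths between theta and eps; checking each against the conditioning set {alpha}:
  1. theta → kappa ← zeta → eps — kappa:collider[blocks]; zeta:fork[open] ⇒ blocked
  2. theta → kappa ← eps — kappa:collider[blocks] ⇒ blocked
All paths are blocked; theta ⊥ eps | {alpha} holds.

Yes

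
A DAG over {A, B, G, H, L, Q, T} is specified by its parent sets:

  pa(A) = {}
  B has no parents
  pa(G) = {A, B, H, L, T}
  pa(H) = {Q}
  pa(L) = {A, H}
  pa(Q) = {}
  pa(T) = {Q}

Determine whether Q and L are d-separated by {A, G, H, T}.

6 paths connect Q and L; each must be blocked for d-separation to hold:
Path 1: Q → T → G ← A → L
  T is a chain here and T is conditioned on, so the path is blocked at T.
Path 2: Q → T → G ← H → L
  T is a chain here and T is conditioned on, so the path is blocked at T.
Path 3: Q → T → G ← L
  T is a chain here and T is conditioned on, so the path is blocked at T.
Path 4: Q → H → G ← A → L
  H is a chain here and H is conditioned on, so the path is blocked at H.
Path 5: Q → H → G ← L
  H is a chain here and H is conditioned on, so the path is blocked at H.
Path 6: Q → H → L
  H is a chain here and H is conditioned on, so the path is blocked at H.
All paths are blocked; Q ⊥ L | {A, G, H, T} holds.

Yes — Q and L are d-separated given {A, G, H, T}.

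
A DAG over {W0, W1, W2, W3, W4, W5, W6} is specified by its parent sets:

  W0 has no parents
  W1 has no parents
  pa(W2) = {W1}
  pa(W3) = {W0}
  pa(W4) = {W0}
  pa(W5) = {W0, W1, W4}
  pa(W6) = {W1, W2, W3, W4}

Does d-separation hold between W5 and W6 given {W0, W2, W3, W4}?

Enumerating the 6 paths from W5 to W6 and testing each for blocking by {W0, W2, W3, W4}:
Path 1: W5 ← W0 → W4 → W6
  W0 is a fork here and W0 is conditioned on, so the path is blocked at W0.
Path 2: W5 ← W0 → W3 → W6
  W0 is a fork here and W0 is conditioned on, so the path is blocked at W0.
Path 3: W5 ← W1 → W6
  W1 is a fork and W1 is not conditioned on — no node blocks this path, so it is active.
Path 4: W5 ← W1 → W2 → W6
  W2 is a chain here and W2 is conditioned on, so the path is blocked at W2.
Path 5: W5 ← W4 ← W0 → W3 → W6
  W4 is a chain here and W4 is conditioned on, so the path is blocked at W4.
Path 6: W5 ← W4 → W6
  W4 is a fork here and W4 is conditioned on, so the path is blocked at W4.
Since the path W5 ← W1 → W6 is active, W5 and W6 are not d-separated given {W0, W2, W3, W4}.

No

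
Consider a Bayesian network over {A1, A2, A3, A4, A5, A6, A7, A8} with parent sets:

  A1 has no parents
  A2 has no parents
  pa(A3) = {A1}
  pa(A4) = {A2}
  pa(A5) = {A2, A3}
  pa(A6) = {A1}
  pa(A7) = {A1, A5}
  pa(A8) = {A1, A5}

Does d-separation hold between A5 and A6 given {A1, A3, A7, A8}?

3 paths connect A5 and A6; each must be blocked for d-separation to hold:
Path 1: A5 → A7 ← A1 → A6
  A1 is a fork here and A1 is conditioned on, so the path is blocked at A1.
Path 2: A5 → A8 ← A1 → A6
  A1 is a fork here and A1 is conditioned on, so the path is blocked at A1.
Path 3: A5 ← A3 ← A1 → A6
  A3 is a chain here and A3 is conditioned on, so the path is blocked at A3.
Every path is blocked, so A5 and A6 are d-separated given {A1, A3, A7, A8}.

Yes — A5 and A6 are d-separated given {A1, A3, A7, A8}.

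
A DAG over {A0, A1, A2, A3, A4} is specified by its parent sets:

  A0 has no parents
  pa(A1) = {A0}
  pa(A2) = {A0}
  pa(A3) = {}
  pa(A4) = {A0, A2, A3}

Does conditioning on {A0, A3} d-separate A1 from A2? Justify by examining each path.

Yes — A1 and A2 are d-separated given {A0, A3}.

We examine all 2 paths between A1 and A2:
Path 1: A1 ← A0 → A2
  A0 is a fork here and A0 is conditioned on, so the path is blocked at A0.
Path 2: A1 ← A0 → A4 ← A2
  A0 is a fork here and A0 is conditioned on, so the path is blocked at A0.
Since every path is blocked, d-separation holds.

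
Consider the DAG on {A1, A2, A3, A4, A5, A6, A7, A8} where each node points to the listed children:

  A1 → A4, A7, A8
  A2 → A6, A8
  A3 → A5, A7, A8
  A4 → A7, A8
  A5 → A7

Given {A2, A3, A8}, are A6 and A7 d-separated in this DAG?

There are 6 undirected paths between A6 and A7; checking each against the conditioning set {A2, A3, A8}:
  1. A6 ← A2 → A8 ← A1 → A4 → A7 — A2:fork[blocks]; A8:collider[open]; A1:fork[open]; A4:chain[open] ⇒ blocked
  2. A6 ← A2 → A8 ← A1 → A7 — A2:fork[blocks]; A8:collider[open]; A1:fork[open] ⇒ blocked
  3. A6 ← A2 → A8 ← A3 → A5 → A7 — A2:fork[blocks]; A8:collider[open]; A3:fork[blocks]; A5:chain[open] ⇒ blocked
  4. A6 ← A2 → A8 ← A3 → A7 — A2:fork[blocks]; A8:collider[open]; A3:fork[blocks] ⇒ blocked
  5. A6 ← A2 → A8 ← A4 ← A1 → A7 — A2:fork[blocks]; A8:collider[open]; A4:chain[open]; A1:fork[open] ⇒ blocked
  6. A6 ← A2 → A8 ← A4 → A7 — A2:fork[blocks]; A8:collider[open]; A4:fork[open] ⇒ blocked
Every path is blocked, so A6 and A7 are d-separated given {A2, A3, A8}.

Yes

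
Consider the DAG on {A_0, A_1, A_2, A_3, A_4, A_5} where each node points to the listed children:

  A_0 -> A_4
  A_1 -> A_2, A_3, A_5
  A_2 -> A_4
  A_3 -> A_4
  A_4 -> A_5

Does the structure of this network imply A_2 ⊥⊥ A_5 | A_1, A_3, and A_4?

Enumerating the 4 paths from A_2 to A_5 and testing each for blocking by {A_1, A_3, A_4}:
Path 1: A_2 → A_4 ← A_3 ← A_1 → A_5
  A_3 is a chain here and A_3 is conditioned on, so the path is blocked at A_3.
Path 2: A_2 → A_4 → A_5
  A_4 is a chain here and A_4 is conditioned on, so the path is blocked at A_4.
Path 3: A_2 ← A_1 → A_3 → A_4 → A_5
  A_1 is a fork here and A_1 is conditioned on, so the path is blocked at A_1.
Path 4: A_2 ← A_1 → A_5
  A_1 is a fork here and A_1 is conditioned on, so the path is blocked at A_1.
Every path is blocked, so A_2 and A_5 are d-separated given {A_1, A_3, A_4}.

Yes — A_2 and A_5 are d-separated given {A_1, A_3, A_4}.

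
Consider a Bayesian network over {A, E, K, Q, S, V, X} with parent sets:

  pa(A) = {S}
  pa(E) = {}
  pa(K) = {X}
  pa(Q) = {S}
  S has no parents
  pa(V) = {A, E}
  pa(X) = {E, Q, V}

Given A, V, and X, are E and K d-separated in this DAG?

Yes — E and K are d-separated given {A, V, X}.

We examine all 3 paths between E and K:
Path 1: E → X → K
  X is a chain here and X is conditioned on, so the path is blocked at X.
Path 2: E → V → X → K
  V is a chain here and V is conditioned on, so the path is blocked at V.
Path 3: E → V ← A ← S → Q → X → K
  A is a chain here and A is conditioned on, so the path is blocked at A.
Every path is blocked, so E and K are d-separated given {A, V, X}.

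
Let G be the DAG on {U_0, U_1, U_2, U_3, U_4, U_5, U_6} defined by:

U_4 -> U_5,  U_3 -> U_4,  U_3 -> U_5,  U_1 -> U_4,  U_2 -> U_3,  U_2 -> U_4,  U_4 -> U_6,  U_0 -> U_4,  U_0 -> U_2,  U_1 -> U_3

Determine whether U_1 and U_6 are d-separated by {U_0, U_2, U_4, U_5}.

Yes — U_1 and U_6 are d-separated given {U_0, U_2, U_4, U_5}.

We examine all 5 paths between U_1 and U_6:
  1. U_1 → U_3 → U_5 ← U_4 → U_6 — U_3:chain[open]; U_5:collider[open]; U_4:fork[blocks] ⇒ blocked
  2. U_1 → U_3 ← U_2 → U_4 → U_6 — U_3:collider[open]; U_2:fork[blocks]; U_4:chain[blocks] ⇒ blocked
  3. U_1 → U_3 ← U_2 ← U_0 → U_4 → U_6 — U_3:collider[open]; U_2:chain[blocks]; U_0:fork[blocks]; U_4:chain[blocks] ⇒ blocked
  4. U_1 → U_3 → U_4 → U_6 — U_3:chain[open]; U_4:chain[blocks] ⇒ blocked
  5. U_1 → U_4 → U_6 — U_4:chain[blocks] ⇒ blocked
Every path is blocked, so U_1 and U_6 are d-separated given {U_0, U_2, U_4, U_5}.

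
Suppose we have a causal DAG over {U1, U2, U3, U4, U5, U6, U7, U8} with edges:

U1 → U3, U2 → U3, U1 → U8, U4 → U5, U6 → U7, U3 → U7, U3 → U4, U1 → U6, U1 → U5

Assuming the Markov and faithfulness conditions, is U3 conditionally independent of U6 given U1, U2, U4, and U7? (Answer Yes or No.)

No — U3 and U6 are not d-separated given {U1, U2, U4, U7}.

There are 3 undirected paths between U3 and U6; checking each against the conditioning set {U1, U2, U4, U7}:
Path 1: U3 → U7 ← U6
  U7 is a collider and U7 is conditioned on, which opens it — no node blocks this path, so it is active.
Path 2: U3 ← U1 → U6
  U1 is a fork here and U1 is conditioned on, so the path is blocked at U1.
Path 3: U3 → U4 → U5 ← U1 → U6
  U4 is a chain here and U4 is conditioned on, so the path is blocked at U4.
Since the path U3 → U7 ← U6 is active, U3 and U6 are not d-separated given {U1, U2, U4, U7}.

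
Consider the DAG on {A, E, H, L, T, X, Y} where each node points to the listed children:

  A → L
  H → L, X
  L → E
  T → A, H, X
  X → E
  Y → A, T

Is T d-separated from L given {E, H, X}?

No

Enumerating the 6 paths from T to L and testing each for blocking by {E, H, X}:
  1. T → X → E ← L — X:chain[blocks]; E:collider[open] ⇒ blocked
  2. T → X ← H → L — X:collider[open]; H:fork[blocks] ⇒ blocked
  3. T → H → X → E ← L — H:chain[blocks]; X:chain[blocks]; E:collider[open] ⇒ blocked
  4. T → H → L — H:chain[blocks] ⇒ blocked
  5. T ← Y → A → L — Y:fork[open]; A:chain[open] ⇒ active
  6. T → A → L — A:chain[open] ⇒ active
Because an active path exists, T and L are not d-separated.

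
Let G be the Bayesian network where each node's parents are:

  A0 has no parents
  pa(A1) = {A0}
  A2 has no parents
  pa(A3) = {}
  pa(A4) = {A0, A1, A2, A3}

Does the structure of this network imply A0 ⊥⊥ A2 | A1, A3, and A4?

No — A0 and A2 are not d-separated given {A1, A3, A4}.

2 paths connect A0 and A2; each must be blocked for d-separation to hold:
Path 1: A0 → A4 ← A2
  A4 is a collider and A4 is conditioned on, which opens it — no node blocks this path, so it is active.
Path 2: A0 → A1 → A4 ← A2
  A1 is a chain here and A1 is conditioned on, so the path is blocked at A1.
At least one path is unblocked, so d-separation fails.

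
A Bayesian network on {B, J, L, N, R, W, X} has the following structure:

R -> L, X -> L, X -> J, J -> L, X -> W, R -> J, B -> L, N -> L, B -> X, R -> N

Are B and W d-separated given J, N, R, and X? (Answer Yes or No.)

Yes

5 paths connect B and W; each must be blocked for d-separation to hold:
Path 1: B → X → W
  X is a chain here and X is conditioned on, so the path is blocked at X.
Path 2: B → L ← N ← R → J ← X → W
  L is a collider here and neither L nor any of its descendants is conditioned on, so the collider stays closed — the path is blocked at L.
Path 3: B → L ← J ← X → W
  L is a collider here and neither L nor any of its descendants is conditioned on, so the collider stays closed — the path is blocked at L.
Path 4: B → L ← R → J ← X → W
  L is a collider here and neither L nor any of its descendants is conditioned on, so the collider stays closed — the path is blocked at L.
Path 5: B → L ← X → W
  L is a collider here and neither L nor any of its descendants is conditioned on, so the collider stays closed — the path is blocked at L.
Every path is blocked, so B and W are d-separated given {J, N, R, X}.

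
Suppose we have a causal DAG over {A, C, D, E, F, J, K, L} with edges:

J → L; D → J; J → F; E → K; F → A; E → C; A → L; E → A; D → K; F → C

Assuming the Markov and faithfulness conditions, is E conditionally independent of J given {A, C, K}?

No

Enumerating the 5 paths from E to J and testing each for blocking by {A, C, K}:
Path 1: E → A → L ← J
  A is a chain here and A is conditioned on, so the path is blocked at A.
Path 2: E → A ← F ← J
  A is a collider and A is conditioned on, which opens it; F is a chain and F is not conditioned on — no node blocks this path, so it is active.
Path 3: E → C ← F → A → L ← J
  A is a chain here and A is conditioned on, so the path is blocked at A.
Path 4: E → C ← F ← J
  C is a collider and C is conditioned on, which opens it; F is a chain and F is not conditioned on — no node blocks this path, so it is active.
Path 5: E → K ← D → J
  K is a collider and K is conditioned on, which opens it; D is a fork and D is not conditioned on — no node blocks this path, so it is active.
Since the path E → A ← F ← J is active, E and J are not d-separated given {A, C, K}.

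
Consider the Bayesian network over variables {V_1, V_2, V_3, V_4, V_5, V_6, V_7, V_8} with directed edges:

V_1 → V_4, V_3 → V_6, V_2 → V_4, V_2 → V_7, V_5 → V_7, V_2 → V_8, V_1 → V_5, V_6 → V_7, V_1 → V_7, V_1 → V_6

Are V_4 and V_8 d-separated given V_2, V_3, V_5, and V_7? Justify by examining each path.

4 paths connect V_4 and V_8; each must be blocked for d-separation to hold:
  1. V_4 ← V_2 → V_8 — V_2:fork[blocks] ⇒ blocked
  2. V_4 ← V_1 → V_7 ← V_2 → V_8 — V_1:fork[open]; V_7:collider[open]; V_2:fork[blocks] ⇒ blocked
  3. V_4 ← V_1 → V_6 → V_7 ← V_2 → V_8 — V_1:fork[open]; V_6:chain[open]; V_7:collider[open]; V_2:fork[blocks] ⇒ blocked
  4. V_4 ← V_1 → V_5 → V_7 ← V_2 → V_8 — V_1:fork[open]; V_5:chain[blocks]; V_7:collider[open]; V_2:fork[blocks] ⇒ blocked
All paths are blocked; V_4 ⊥ V_8 | {V_2, V_3, V_5, V_7} holds.

Yes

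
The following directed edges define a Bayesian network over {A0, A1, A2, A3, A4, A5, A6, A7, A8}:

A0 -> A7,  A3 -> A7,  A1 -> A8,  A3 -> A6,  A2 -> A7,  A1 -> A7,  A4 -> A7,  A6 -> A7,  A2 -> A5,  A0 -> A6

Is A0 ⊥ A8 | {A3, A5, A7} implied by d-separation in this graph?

Enumerating the 3 paths from A0 to A8 and testing each for blocking by {A3, A5, A7}:
Path 1: A0 → A7 ← A1 → A8
  A7 is a collider and A7 is conditioned on, which opens it; A1 is a fork and A1 is not conditioned on — no node blocks this path, so it is active.
Path 2: A0 → A6 → A7 ← A1 → A8
  A6 is a chain and A6 is not conditioned on; A7 is a collider and A7 is conditioned on, which opens it; A1 is a fork and A1 is not conditioned on — no node blocks this path, so it is active.
Path 3: A0 → A6 ← A3 → A7 ← A1 → A8
  A3 is a fork here and A3 is conditioned on, so the path is blocked at A3.
Because an active path exists, A0 and A8 are not d-separated.

No — A0 and A8 are not d-separated given {A3, A5, A7}.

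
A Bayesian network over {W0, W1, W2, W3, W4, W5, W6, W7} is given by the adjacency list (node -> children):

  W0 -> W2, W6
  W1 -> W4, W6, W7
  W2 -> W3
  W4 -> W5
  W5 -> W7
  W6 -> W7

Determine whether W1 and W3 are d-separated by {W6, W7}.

No — W1 and W3 are not d-separated given {W6, W7}.

We examine all 3 paths between W1 and W3:
Path 1: W1 → W6 ← W0 → W2 → W3
  W6 is a collider and W6 is conditioned on, which opens it; W0 is a fork and W0 is not conditioned on; W2 is a chain and W2 is not conditioned on — no node blocks this path, so it is active.
Path 2: W1 → W7 ← W6 ← W0 → W2 → W3
  W6 is a chain here and W6 is conditioned on, so the path is blocked at W6.
Path 3: W1 → W4 → W5 → W7 ← W6 ← W0 → W2 → W3
  W6 is a chain here and W6 is conditioned on, so the path is blocked at W6.
Because an active path exists, W1 and W3 are not d-separated.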